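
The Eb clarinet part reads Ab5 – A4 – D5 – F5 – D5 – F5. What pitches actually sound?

The Eb clarinet sounds a minor third above written, so transpose each written note up a minor third.
Ab5 → Cb6
A4 → C5
D5 → F5
F5 → Ab5
D5 → F5
F5 → Ab5

Cb6 C5 F5 Ab5 F5 Ab5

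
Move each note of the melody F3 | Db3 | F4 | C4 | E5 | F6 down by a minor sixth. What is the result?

A minor sixth down from F3 gives A2.
Db3 down a minor sixth is F2.
A minor sixth down from F4 gives A3.
C4: a sixth down reaches E, and 8 semitones makes it E3.
E5: a sixth down reaches G, and 8 semitones makes it G#4.
F6: a sixth down reaches A, and 8 semitones makes it A5.

A2 F2 A3 E3 G#4 A5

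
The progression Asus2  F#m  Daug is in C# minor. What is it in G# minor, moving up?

C# minor up to G# minor is a perfect fifth; each chord root moves by that interval while the quality stays the same.
Asus2: root A up a perfect fifth → E, giving Esus2.
F#m: root F# up a perfect fifth → C#, giving C#m.
Daug: root D up a perfect fifth → A, giving Aaug.

Esus2 C#m Aaug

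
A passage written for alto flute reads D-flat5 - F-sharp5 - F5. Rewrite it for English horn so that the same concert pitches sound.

First find concert pitch: the alto flute sounds a perfect fourth below written, so D-flat5 F-sharp5 F5 sounds Ab4 C#5 C5.
Then write for English horn: it sounds a perfect fifth below written, so the part must be a perfect fifth above concert.
Ab4 → Eb5
C#5 → G#5
C5 → G5

Eb5 G#5 G5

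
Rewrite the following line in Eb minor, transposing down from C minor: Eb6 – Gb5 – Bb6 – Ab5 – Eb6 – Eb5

From C down to Eb is a major sixth; apply that to each pitch.
Eb6 gives Gb5
Gb5 gives Bbb4
Bb6 gives Db6
Ab5 gives Cb5
Eb6 gives Gb5
Eb5 gives Gb4

Gb5 Bbb4 Db6 Cb5 Gb5 Gb4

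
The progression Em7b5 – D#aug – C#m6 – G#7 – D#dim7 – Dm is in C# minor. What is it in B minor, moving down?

Dm7b5 C#aug Bm6 F#7 C#dim7 Cm

C# minor down to B minor is a major second; each chord root moves by that interval while the quality stays the same.
Em7b5: root E down a major second → D, giving Dm7b5.
D#aug: root D# down a major second → C#, giving C#aug.
C#m6: root C# down a major second → B, giving Bm6.
G#7: root G# down a major second → F#, giving F#7.
D#dim7: root D# down a major second → C#, giving C#dim7.
Dm: root D down a major second → C, giving Cm.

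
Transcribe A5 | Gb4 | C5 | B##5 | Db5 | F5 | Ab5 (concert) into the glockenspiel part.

A3 Gb2 C3 B##3 Db3 F3 Ab3

The glockenspiel sounds a perfect fifteenth above written, so the written part must be a perfect fifteenth below concert — transpose each note down.
A5 to A3
Gb4 to Gb2
C5 to C3
B##5 to B##3
Db5 to Db3
F5 to F3
Ab5 to Ab3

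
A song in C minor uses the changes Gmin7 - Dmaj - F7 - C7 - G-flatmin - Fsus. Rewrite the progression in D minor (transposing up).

Amin7 Emaj G7 D7 Abmin Gsus

C minor up to D minor is a major second; each chord root moves by that interval while the quality stays the same.
Gmin7: root G up a major second → A, giving Amin7.
Dmaj: root D up a major second → E, giving Emaj.
F7: root F up a major second → G, giving G7.
C7: root C up a major second → D, giving D7.
G-flatmin: root G-flat up a major second → Ab, giving Abmin.
Fsus: root F up a major second → G, giving Gsus.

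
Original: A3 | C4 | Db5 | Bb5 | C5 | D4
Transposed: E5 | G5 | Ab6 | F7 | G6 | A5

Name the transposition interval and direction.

up a perfect twelfth

From A3 to E5 is 12 letter names — a twelfth of some quality.
A3 to E5 is 19 semitones, which makes it a perfect twelfth; the second version is higher, so the direction is up.
Checking another pair — D4 → A5 — gives the same interval.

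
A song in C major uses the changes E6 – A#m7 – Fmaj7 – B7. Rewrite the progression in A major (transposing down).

C major down to A major is a minor third; each chord root moves by that interval while the quality stays the same.
E6: root E down a minor third → C#, giving C#6.
A#m7: root A# down a minor third → F##, giving F##m7.
Fmaj7: root F down a minor third → D, giving Dmaj7.
B7: root B down a minor third → G#, giving G#7.

C#6 F##m7 Dmaj7 G#7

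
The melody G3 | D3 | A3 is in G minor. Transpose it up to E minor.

G minor to E minor up is a major sixth, so every note moves up by that interval.
G3 becomes E4
D3 becomes B3
A3 becomes F#4

E4 B3 F#4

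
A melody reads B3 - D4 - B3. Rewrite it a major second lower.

A3 C4 A3

B3 to A3
D4 to C4
B3 to A3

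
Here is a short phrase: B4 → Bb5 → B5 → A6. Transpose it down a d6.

D##4 D#5 D##5 C##6

B4: a sixth down reaches D, and 7 semitones makes it D##4.
A diminished sixth down from Bb5 gives D#5.
B5: a sixth down reaches D, and 7 semitones makes it D##5.
A diminished sixth down from A6 gives C##6.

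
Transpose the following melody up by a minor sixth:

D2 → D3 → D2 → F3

Bb2 Bb3 Bb2 Db4

D2 up a minor sixth is Bb2.
A minor sixth up from D3 gives Bb3.
D2 up a minor sixth is Bb2.
F3: a sixth up reaches D, and 8 semitones makes it Db4.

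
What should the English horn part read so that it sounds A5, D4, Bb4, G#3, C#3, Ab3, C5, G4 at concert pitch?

Written C4 sounds as F3 on the English horn, so concert pitches are written a perfect fifth up.
A5 → E6
D4 → A4
Bb4 → F5
G#3 → D#4
C#3 → G#3
Ab3 → Eb4
C5 → G5
G4 → D5

E6 A4 F5 D#4 G#3 Eb4 G5 D5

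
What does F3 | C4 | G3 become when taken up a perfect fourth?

Bb3 F4 C4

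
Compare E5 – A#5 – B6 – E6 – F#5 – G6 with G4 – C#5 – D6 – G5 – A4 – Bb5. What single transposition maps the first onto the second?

down a major sixth

From E5 to G4 is 6 letter names — a sixth of some quality.
G4 to E5 is 9 semitones, which makes it a major sixth; the second version is lower, so the direction is down.
Checking another pair — G6 → Bb5 — gives the same interval.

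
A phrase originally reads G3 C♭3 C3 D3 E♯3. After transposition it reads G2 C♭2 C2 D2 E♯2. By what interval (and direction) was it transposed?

From G3 to G2 is 8 letter names — an octave of some quality.
G2 to G3 is 12 semitones, which makes it a perfect octave; the second version is lower, so the direction is down.
Checking another pair — E#3 → E#2 — gives the same interval.

down a perfect octave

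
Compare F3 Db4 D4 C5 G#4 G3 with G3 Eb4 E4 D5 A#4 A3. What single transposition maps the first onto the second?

up a major second

Take the first pair: F3 → G3. F to G spans 2 letter names, so the interval is some kind of second.
F3 to G3 is 2 semitones, which makes it a major second; the second version is higher, so the direction is up.
Checking another pair — G3 → A3 — gives the same interval.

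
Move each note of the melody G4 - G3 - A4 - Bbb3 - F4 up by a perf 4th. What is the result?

C5 C4 D5 Ebb4 Bb4

G4: a fourth up reaches C, and 5 semitones makes it C5.
G3: a fourth up reaches C, and 5 semitones makes it C4.
A perfect fourth up from A4 gives D5.
A perfect fourth up from Bbb3 gives Ebb4.
F4: a fourth up reaches B, and 5 semitones makes it Bb4.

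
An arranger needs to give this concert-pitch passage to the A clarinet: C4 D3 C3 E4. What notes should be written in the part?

Eb4 F3 Eb3 G4

Written C4 sounds as A3 on the A clarinet, so concert pitches are written a minor third up.
C4 gives Eb4
D3 gives F3
C3 gives Eb3
E4 gives G4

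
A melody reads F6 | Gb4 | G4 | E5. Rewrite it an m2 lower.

A minor second down from F6 gives E6.
Gb4: a second down reaches F, and 1 semitone makes it F4.
A minor second down from G4 gives F#4.
E5 down a minor second is D#5.

E6 F4 F#4 D#5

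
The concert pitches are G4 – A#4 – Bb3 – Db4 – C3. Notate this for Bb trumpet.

A4 B#4 C4 Eb4 D3

The Bb trumpet sounds a major second below written, so the written part must be a major second above concert — transpose each note up.
G4 becomes A4
A#4 becomes B#4
Bb3 becomes C4
Db4 becomes Eb4
C3 becomes D3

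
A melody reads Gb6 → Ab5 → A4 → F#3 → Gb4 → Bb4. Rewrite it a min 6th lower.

Bb5 C5 C#4 A#2 Bb3 D4

A minor sixth down from Gb6 gives Bb5.
Ab5: a sixth down reaches C, and 8 semitones makes it C5.
A4: a sixth down reaches C, and 8 semitones makes it C#4.
F#3 down a minor sixth is A#2.
Gb4 down a minor sixth is Bb3.
Bb4: a sixth down reaches D, and 8 semitones makes it D4.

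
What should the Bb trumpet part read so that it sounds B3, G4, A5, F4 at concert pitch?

C#4 A4 B5 G4

The Bb trumpet sounds a major second below written, so the written part must be a major second above concert — transpose each note up.
B3 → C#4
G4 → A4
A5 → B5
F4 → G4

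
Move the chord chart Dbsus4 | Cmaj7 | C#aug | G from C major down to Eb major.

C major down to Eb major is a major sixth; each chord root moves by that interval while the quality stays the same.
Dbsus4: root Db down a major sixth → Fb, giving Fbsus4.
Cmaj7: root C down a major sixth → Eb, giving Ebmaj7.
C#aug: root C# down a major sixth → E, giving Eaug.
G: root G down a major sixth → Bb, giving Bb.

Fbsus4 Ebmaj7 Eaug Bb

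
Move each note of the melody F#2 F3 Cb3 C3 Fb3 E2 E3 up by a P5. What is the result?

A perfect fifth up from F#2 gives C#3.
F3: a fifth up reaches C, and 7 semitones makes it C4.
Cb3: a fifth up reaches G, and 7 semitones makes it Gb3.
A perfect fifth up from C3 gives G3.
Fb3 up a perfect fifth is Cb4.
A perfect fifth up from E2 gives B2.
E3 up a perfect fifth is B3.

C#3 C4 Gb3 G3 Cb4 B2 B3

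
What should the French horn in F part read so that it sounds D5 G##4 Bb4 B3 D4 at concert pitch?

A5 D##5 F5 F#4 A4

The French horn in F sounds a perfect fifth below written, so the written part must be a perfect fifth above concert — transpose each note up.
D5 becomes A5
G##4 becomes D##5
Bb4 becomes F5
B3 becomes F#4
D4 becomes A4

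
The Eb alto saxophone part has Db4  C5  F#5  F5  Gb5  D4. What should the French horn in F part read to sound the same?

First find concert pitch: the Eb alto saxophone sounds a major sixth below written, so Db4 C5 F#5 F5 Gb5 D4 sounds Fb3 Eb4 A4 Ab4 Bbb4 F3.
Then write for French horn in F: it sounds a perfect fifth below written, so the part must be a perfect fifth above concert.
Fb3 → Cb4
Eb4 → Bb4
A4 → E5
Ab4 → Eb5
Bbb4 → Fb5
F3 → C4

Cb4 Bb4 E5 Eb5 Fb5 C4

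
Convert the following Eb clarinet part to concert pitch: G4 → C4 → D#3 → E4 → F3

Bb4 Eb4 F#3 G4 Ab3

The Eb clarinet sounds a minor third above written, so transpose each written note up a minor third.
G4 gives Bb4
C4 gives Eb4
D#3 gives F#3
E4 gives G4
F3 gives Ab3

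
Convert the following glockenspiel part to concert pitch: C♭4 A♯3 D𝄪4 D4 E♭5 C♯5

The glockenspiel sounds a perfect fifteenth above written, so transpose each written note up a perfect fifteenth.
Cb4 to Cb6
A#3 to A#5
D##4 to D##6
D4 to D6
Eb5 to Eb7
C#5 to C#7

Cb6 A#5 D##6 D6 Eb7 C#7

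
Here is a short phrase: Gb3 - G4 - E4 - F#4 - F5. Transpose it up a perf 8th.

Gb3 up a perfect octave is Gb4.
G4: an octave up reaches G, and 12 semitones makes it G5.
A perfect octave up from E4 gives E5.
F#4: an octave up reaches F, and 12 semitones makes it F#5.
F5: an octave up reaches F, and 12 semitones makes it F6.

Gb4 G5 E5 F#5 F6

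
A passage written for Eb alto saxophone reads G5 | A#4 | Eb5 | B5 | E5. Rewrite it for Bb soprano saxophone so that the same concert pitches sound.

C5 D#4 Ab4 E5 A4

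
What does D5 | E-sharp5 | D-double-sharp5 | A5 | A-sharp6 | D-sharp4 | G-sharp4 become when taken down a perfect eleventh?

A3 B#3 A##3 E4 E#5 A#2 D#3

D5 -> A3
E#5 -> B#3
D##5 -> A##3
A5 -> E4
A#6 -> E#5
D#4 -> A#2
G#4 -> D#3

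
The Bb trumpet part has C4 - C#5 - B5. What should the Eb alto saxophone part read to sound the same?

First find concert pitch: the Bb trumpet sounds a major second below written, so C4 C#5 B5 sounds Bb3 B4 A5.
Then write for Eb alto saxophone: it sounds a major sixth below written, so the part must be a major sixth above concert.
Bb3 → G4
B4 → G#5
A5 → F#6

G4 G#5 F#6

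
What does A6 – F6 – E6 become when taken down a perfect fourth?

A6 becomes E6
F6 becomes C6
E6 becomes B5

E6 C6 B5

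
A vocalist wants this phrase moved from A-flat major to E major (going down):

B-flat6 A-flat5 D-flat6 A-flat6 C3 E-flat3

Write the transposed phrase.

A-flat major to E major down is a diminished fourth, so every note moves down by that interval.
Bb6 becomes F#6
Ab5 becomes E5
Db6 becomes A5
Ab6 becomes E6
C3 becomes G#2
Eb3 becomes B2

F#6 E5 A5 E6 G#2 B2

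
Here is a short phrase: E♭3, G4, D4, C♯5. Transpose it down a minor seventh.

Eb3 down a minor seventh is F2.
G4: a seventh down reaches A, and 10 semitones makes it A3.
D4: a seventh down reaches E, and 10 semitones makes it E3.
C#5: a seventh down reaches D, and 10 semitones makes it D#4.

F2 A3 E3 D#4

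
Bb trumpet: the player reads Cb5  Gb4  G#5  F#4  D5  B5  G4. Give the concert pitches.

Written C4 on the Bb trumpet sounds as Bb3, a major second lower; apply that shift to every note.
Cb5 becomes Bbb4
Gb4 becomes Fb4
G#5 becomes F#5
F#4 becomes E4
D5 becomes C5
B5 becomes A5
G4 becomes F4

Bbb4 Fb4 F#5 E4 C5 A5 F4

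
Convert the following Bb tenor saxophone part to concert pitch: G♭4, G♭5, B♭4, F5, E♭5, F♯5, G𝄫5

Fb3 Fb4 Ab3 Eb4 Db4 E4 Fbb4

Written C4 on the Bb tenor saxophone sounds as Bb2, a major ninth lower; apply that shift to every note.
Gb4 → Fb3
Gb5 → Fb4
Bb4 → Ab3
F5 → Eb4
Eb5 → Db4
F#5 → E4
Gbb5 → Fbb4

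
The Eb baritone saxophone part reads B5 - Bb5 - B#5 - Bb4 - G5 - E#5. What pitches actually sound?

D4 Db4 D#4 Db3 Bb3 G#3

The Eb baritone saxophone sounds a major thirteenth below written, so transpose each written note down a major thirteenth.
B5 becomes D4
Bb5 becomes Db4
B#5 becomes D#4
Bb4 becomes Db3
G5 becomes Bb3
E#5 becomes G#3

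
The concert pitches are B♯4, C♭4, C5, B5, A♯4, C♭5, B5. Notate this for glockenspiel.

B#2 Cb2 C3 B3 A#2 Cb3 B3

The glockenspiel sounds a perfect fifteenth above written, so the written part must be a perfect fifteenth below concert — transpose each note down.
B#4 → B#2
Cb4 → Cb2
C5 → C3
B5 → B3
A#4 → A#2
Cb5 → Cb3
B5 → B3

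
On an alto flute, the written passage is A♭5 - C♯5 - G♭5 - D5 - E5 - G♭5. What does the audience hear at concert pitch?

The alto flute sounds a perfect fourth below written, so transpose each written note down a perfect fourth.
Ab5 → Eb5
C#5 → G#4
Gb5 → Db5
D5 → A4
E5 → B4
Gb5 → Db5

Eb5 G#4 Db5 A4 B4 Db5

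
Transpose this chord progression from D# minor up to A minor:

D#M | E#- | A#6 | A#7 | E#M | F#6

D# minor up to A minor is a diminished fifth; each chord root moves by that interval while the quality stays the same.
D#M: root D# up a diminished fifth → A, giving AM.
E#-: root E# up a diminished fifth → B, giving B-.
A#6: root A# up a diminished fifth → E, giving E6.
A#7: root A# up a diminished fifth → E, giving E7.
E#M: root E# up a diminished fifth → B, giving BM.
F#6: root F# up a diminished fifth → C, giving C6.

AM B- E6 E7 BM C6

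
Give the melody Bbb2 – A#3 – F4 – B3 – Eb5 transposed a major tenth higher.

Db4 C##5 A5 D#5 G6

Bbb2 to Db4
A#3 to C##5
F4 to A5
B3 to D#5
Eb5 to G6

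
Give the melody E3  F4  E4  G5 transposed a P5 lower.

E3: a fifth down reaches A, and 7 semitones makes it A2.
F4: a fifth down reaches B, and 7 semitones makes it Bb3.
A perfect fifth down from E4 gives A3.
G5: a fifth down reaches C, and 7 semitones makes it C5.

A2 Bb3 A3 C5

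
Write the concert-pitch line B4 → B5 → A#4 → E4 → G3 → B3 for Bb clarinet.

Written C4 sounds as Bb3 on the Bb clarinet, so concert pitches are written a major second up.
B4 -> C#5
B5 -> C#6
A#4 -> B#4
E4 -> F#4
G3 -> A3
B3 -> C#4

C#5 C#6 B#4 F#4 A3 C#4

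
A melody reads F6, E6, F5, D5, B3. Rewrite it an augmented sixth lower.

F6 down an augmented sixth is Abb5.
E6: a sixth down reaches G, and 10 semitones makes it Gb5.
F5: a sixth down reaches A, and 10 semitones makes it Abb4.
An augmented sixth down from D5 gives Fb4.
B3: a sixth down reaches D, and 10 semitones makes it Db3.

Abb5 Gb5 Abb4 Fb4 Db3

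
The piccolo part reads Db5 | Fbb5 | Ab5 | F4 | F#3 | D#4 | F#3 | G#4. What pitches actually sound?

Db6 Fbb6 Ab6 F5 F#4 D#5 F#4 G#5

Written C4 on the piccolo sounds as C5, a perfect octave higher; apply that shift to every note.
Db5 -> Db6
Fbb5 -> Fbb6
Ab5 -> Ab6
F4 -> F5
F#3 -> F#4
D#4 -> D#5
F#3 -> F#4
G#4 -> G#5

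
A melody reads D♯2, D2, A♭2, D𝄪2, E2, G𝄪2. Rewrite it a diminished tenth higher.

D#2 -> F3
D2 -> Fb3
Ab2 -> Cbb4
D##2 -> F#3
E2 -> Gb3
G##2 -> B3

F3 Fb3 Cbb4 F#3 Gb3 B3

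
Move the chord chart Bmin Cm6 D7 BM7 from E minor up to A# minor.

E#min F#m6 G#7 E#M7

E minor up to A# minor is an augmented fourth; each chord root moves by that interval while the quality stays the same.
Bmin: root B up an augmented fourth → E#, giving E#min.
Cm6: root C up an augmented fourth → F#, giving F#m6.
D7: root D up an augmented fourth → G#, giving G#7.
BM7: root B up an augmented fourth → E#, giving E#M7.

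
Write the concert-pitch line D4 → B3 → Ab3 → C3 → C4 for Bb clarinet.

E4 C#4 Bb3 D3 D4

The Bb clarinet sounds a major second below written, so the written part must be a major second above concert — transpose each note up.
D4 -> E4
B3 -> C#4
Ab3 -> Bb3
C3 -> D3
C4 -> D4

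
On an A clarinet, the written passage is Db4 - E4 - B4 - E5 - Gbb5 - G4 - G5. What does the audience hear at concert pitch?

Bb3 C#4 G#4 C#5 Ebb5 E4 E5

Written C4 on the A clarinet sounds as A3, a minor third lower; apply that shift to every note.
Db4 becomes Bb3
E4 becomes C#4
B4 becomes G#4
E5 becomes C#5
Gbb5 becomes Ebb5
G4 becomes E4
G5 becomes E5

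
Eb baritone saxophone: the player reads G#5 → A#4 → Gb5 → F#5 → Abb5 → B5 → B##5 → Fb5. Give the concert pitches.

B3 C#3 Bbb3 A3 Cbb4 D4 D##4 Abb3

Written C4 on the Eb baritone saxophone sounds as Eb2, a major thirteenth lower; apply that shift to every note.
G#5 -> B3
A#4 -> C#3
Gb5 -> Bbb3
F#5 -> A3
Abb5 -> Cbb4
B5 -> D4
B##5 -> D##4
Fb5 -> Abb3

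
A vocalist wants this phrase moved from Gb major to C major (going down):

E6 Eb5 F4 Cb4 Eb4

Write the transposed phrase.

From Gb down to C is a diminished fifth; apply that to each pitch.
E6 gives A#5
Eb5 gives A4
F4 gives B3
Cb4 gives F3
Eb4 gives A3

A#5 A4 B3 F3 A3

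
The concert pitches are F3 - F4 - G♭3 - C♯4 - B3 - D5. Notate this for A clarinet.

Ab3 Ab4 Bbb3 E4 D4 F5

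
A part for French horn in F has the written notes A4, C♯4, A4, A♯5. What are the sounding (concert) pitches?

D4 F#3 D4 D#5

The French horn in F sounds a perfect fifth below written, so transpose each written note down a perfect fifth.
A4 → D4
C#4 → F#3
A4 → D4
A#5 → D#5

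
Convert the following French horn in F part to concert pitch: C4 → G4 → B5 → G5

F3 C4 E5 C5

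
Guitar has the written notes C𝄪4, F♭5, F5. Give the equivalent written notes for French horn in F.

G##3 Cb5 C5

First find concert pitch: the guitar sounds a perfect octave below written, so C𝄪4 F♭5 F5 sounds C##3 Fb4 F4.
Then write for French horn in F: it sounds a perfect fifth below written, so the part must be a perfect fifth above concert.
C##3 → G##3
Fb4 → Cb5
F4 → C5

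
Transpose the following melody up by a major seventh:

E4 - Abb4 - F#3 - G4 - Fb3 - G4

D#5 Gb5 E#4 F#5 Eb4 F#5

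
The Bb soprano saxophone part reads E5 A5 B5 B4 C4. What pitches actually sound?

Written C4 on the Bb soprano saxophone sounds as Bb3, a major second lower; apply that shift to every note.
E5 to D5
A5 to G5
B5 to A5
B4 to A4
C4 to Bb3

D5 G5 A5 A4 Bb3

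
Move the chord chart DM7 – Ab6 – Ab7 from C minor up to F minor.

GM7 Db6 Db7

C minor up to F minor is a perfect fourth; each chord root moves by that interval while the quality stays the same.
DM7: root D up a perfect fourth → G, giving GM7.
Ab6: root Ab up a perfect fourth → Db, giving Db6.
Ab7: root Ab up a perfect fourth → Db, giving Db7.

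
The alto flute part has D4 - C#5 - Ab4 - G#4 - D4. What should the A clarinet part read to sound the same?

C4 B4 Gb4 F#4 C4

First find concert pitch: the alto flute sounds a perfect fourth below written, so D4 C#5 Ab4 G#4 D4 sounds A3 G#4 Eb4 D#4 A3.
Then write for A clarinet: it sounds a minor third below written, so the part must be a minor third above concert.
A3 → C4
G#4 → B4
Eb4 → Gb4
D#4 → F#4
A3 → C4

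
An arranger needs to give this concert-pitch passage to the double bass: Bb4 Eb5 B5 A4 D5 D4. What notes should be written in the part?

Bb5 Eb6 B6 A5 D6 D5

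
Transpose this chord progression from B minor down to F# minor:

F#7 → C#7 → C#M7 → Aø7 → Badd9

B minor down to F# minor is a perfect fourth; each chord root moves by that interval while the quality stays the same.
F#7: root F# down a perfect fourth → C#, giving C#7.
C#7: root C# down a perfect fourth → G#, giving G#7.
C#M7: root C# down a perfect fourth → G#, giving G#M7.
Aø7: root A down a perfect fourth → E, giving Eø7.
Badd9: root B down a perfect fourth → F#, giving F#add9.

C#7 G#7 G#M7 Eø7 F#add9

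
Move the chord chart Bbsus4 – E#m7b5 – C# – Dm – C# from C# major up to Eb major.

Dbbsus4 Gm7b5 Eb Fbm Eb

C# major up to Eb major is a diminished third; each chord root moves by that interval while the quality stays the same.
Bbsus4: root Bb up a diminished third → Dbb, giving Dbbsus4.
E#m7b5: root E# up a diminished third → G, giving Gm7b5.
C#: root C# up a diminished third → Eb, giving Eb.
Dm: root D up a diminished third → Fb, giving Fbm.
C#: root C# up a diminished third → Eb, giving Eb.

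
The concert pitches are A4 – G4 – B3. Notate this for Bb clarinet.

B4 A4 C#4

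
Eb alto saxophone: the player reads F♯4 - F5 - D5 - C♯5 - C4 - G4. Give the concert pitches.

A3 Ab4 F4 E4 Eb3 Bb3

Written C4 on the Eb alto saxophone sounds as Eb3, a major sixth lower; apply that shift to every note.
F#4 becomes A3
F5 becomes Ab4
D5 becomes F4
C#5 becomes E4
C4 becomes Eb3
G4 becomes Bb3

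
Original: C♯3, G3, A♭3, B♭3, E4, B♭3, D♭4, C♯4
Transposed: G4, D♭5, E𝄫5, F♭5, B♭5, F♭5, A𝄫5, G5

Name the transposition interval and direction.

up a diminished twelfth

From C#3 to G4 is 12 letter names — a twelfth of some quality.
C#3 to G4 is 18 semitones, which makes it a diminished twelfth; the second version is higher, so the direction is up.
Checking another pair — C#4 → G5 — gives the same interval.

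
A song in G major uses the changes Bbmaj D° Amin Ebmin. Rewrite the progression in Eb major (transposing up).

G major up to Eb major is a minor sixth; each chord root moves by that interval while the quality stays the same.
Bbmaj: root Bb up a minor sixth → Gb, giving Gbmaj.
D°: root D up a minor sixth → Bb, giving Bb°.
Amin: root A up a minor sixth → F, giving Fmin.
Ebmin: root Eb up a minor sixth → Cb, giving Cbmin.

Gbmaj Bb° Fmin Cbmin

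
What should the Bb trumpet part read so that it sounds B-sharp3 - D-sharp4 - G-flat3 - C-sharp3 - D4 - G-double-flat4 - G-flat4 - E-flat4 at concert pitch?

C##4 E#4 Ab3 D#3 E4 Abb4 Ab4 F4

Written C4 sounds as Bb3 on the Bb trumpet, so concert pitches are written a major second up.
B#3 to C##4
D#4 to E#4
Gb3 to Ab3
C#3 to D#3
D4 to E4
Gbb4 to Abb4
Gb4 to Ab4
Eb4 to F4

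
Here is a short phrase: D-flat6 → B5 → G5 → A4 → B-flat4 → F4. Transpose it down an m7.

Eb5 C#5 A4 B3 C4 G3

Db6 down a minor seventh is Eb5.
B5: a seventh down reaches C, and 10 semitones makes it C#5.
G5: a seventh down reaches A, and 10 semitones makes it A4.
A4 down a minor seventh is B3.
Bb4: a seventh down reaches C, and 10 semitones makes it C4.
A minor seventh down from F4 gives G3.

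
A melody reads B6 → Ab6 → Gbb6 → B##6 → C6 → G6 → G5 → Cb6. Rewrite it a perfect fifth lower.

E6 Db6 Cbb6 E##6 F5 C6 C5 Fb5

B6 gives E6
Ab6 gives Db6
Gbb6 gives Cbb6
B##6 gives E##6
C6 gives F5
G6 gives C6
G5 gives C5
Cb6 gives Fb5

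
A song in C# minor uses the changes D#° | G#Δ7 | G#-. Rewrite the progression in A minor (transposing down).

C# minor down to A minor is a major third; each chord root moves by that interval while the quality stays the same.
D#°: root D# down a major third → B, giving B°.
G#Δ7: root G# down a major third → E, giving EΔ7.
G#-: root G# down a major third → E, giving E-.

B° EΔ7 E-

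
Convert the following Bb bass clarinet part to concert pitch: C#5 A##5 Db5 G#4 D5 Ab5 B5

The Bb bass clarinet sounds a major ninth below written, so transpose each written note down a major ninth.
C#5 -> B3
A##5 -> G##4
Db5 -> Cb4
G#4 -> F#3
D5 -> C4
Ab5 -> Gb4
B5 -> A4

B3 G##4 Cb4 F#3 C4 Gb4 A4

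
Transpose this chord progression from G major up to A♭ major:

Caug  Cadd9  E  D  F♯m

G major up to A♭ major is a minor second; each chord root moves by that interval while the quality stays the same.
Caug: root C up a minor second → Db, giving Dbaug.
Cadd9: root C up a minor second → Db, giving Dbadd9.
E: root E up a minor second → F, giving F.
D: root D up a minor second → Eb, giving Eb.
F♯m: root F♯ up a minor second → G, giving Gm.

Dbaug Dbadd9 F Eb Gm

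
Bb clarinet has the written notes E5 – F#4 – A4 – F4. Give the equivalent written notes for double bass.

D6 E5 G5 Eb5

First find concert pitch: the Bb clarinet sounds a major second below written, so E5 F#4 A4 F4 sounds D5 E4 G4 Eb4.
Then write for double bass: it sounds a perfect octave below written, so the part must be a perfect octave above concert.
D5 → D6
E4 → E5
G4 → G5
Eb4 → Eb5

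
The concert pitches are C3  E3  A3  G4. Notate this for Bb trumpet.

D3 F#3 B3 A4

Written C4 sounds as Bb3 on the Bb trumpet, so concert pitches are written a major second up.
C3 -> D3
E3 -> F#3
A3 -> B3
G4 -> A4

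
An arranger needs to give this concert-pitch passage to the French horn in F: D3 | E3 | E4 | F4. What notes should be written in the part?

A3 B3 B4 C5

Written C4 sounds as F3 on the French horn in F, so concert pitches are written a perfect fifth up.
D3 gives A3
E3 gives B3
E4 gives B4
F4 gives C5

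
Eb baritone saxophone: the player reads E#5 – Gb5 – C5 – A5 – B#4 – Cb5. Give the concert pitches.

G#3 Bbb3 Eb3 C4 D#3 Ebb3

Written C4 on the Eb baritone saxophone sounds as Eb2, a major thirteenth lower; apply that shift to every note.
E#5 gives G#3
Gb5 gives Bbb3
C5 gives Eb3
A5 gives C4
B#4 gives D#3
Cb5 gives Ebb3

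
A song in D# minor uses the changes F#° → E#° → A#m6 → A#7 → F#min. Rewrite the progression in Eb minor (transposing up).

D# minor up to Eb minor is a diminished second; each chord root moves by that interval while the quality stays the same.
F#°: root F# up a diminished second → Gb, giving Gb°.
E#°: root E# up a diminished second → F, giving F°.
A#m6: root A# up a diminished second → Bb, giving Bbm6.
A#7: root A# up a diminished second → Bb, giving Bb7.
F#min: root F# up a diminished second → Gb, giving Gbmin.

Gb° F° Bbm6 Bb7 Gbmin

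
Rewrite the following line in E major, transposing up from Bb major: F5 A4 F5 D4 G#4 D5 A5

Bb major to E major up is an augmented fourth, so every note moves up by that interval.
F5 becomes B5
A4 becomes D#5
F5 becomes B5
D4 becomes G#4
G#4 becomes C##5
D5 becomes G#5
A5 becomes D#6

B5 D#5 B5 G#4 C##5 G#5 D#6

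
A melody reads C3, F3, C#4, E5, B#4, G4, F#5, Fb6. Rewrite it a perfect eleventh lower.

C3 to G1
F3 to C2
C#4 to G#2
E5 to B3
B#4 to F##3
G4 to D3
F#5 to C#4
Fb6 to Cb5

G1 C2 G#2 B3 F##3 D3 C#4 Cb5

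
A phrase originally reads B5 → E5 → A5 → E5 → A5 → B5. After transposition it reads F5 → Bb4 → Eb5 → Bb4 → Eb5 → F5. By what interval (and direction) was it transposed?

From B5 to F5 is 4 letter names — a fourth of some quality.
F5 to B5 is 6 semitones, which makes it an augmented fourth; the second version is lower, so the direction is down.
Checking another pair — B5 → F5 — gives the same interval.

down an augmented fourth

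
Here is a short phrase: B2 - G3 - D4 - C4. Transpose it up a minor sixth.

G3 Eb4 Bb4 Ab4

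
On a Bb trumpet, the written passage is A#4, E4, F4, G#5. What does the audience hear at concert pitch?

G#4 D4 Eb4 F#5

Written C4 on the Bb trumpet sounds as Bb3, a major second lower; apply that shift to every note.
A#4 to G#4
E4 to D4
F4 to Eb4
G#5 to F#5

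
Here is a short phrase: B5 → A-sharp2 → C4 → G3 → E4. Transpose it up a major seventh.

A#6 G##3 B4 F#4 D#5

B5 to A#6
A#2 to G##3
C4 to B4
G3 to F#4
E4 to D#5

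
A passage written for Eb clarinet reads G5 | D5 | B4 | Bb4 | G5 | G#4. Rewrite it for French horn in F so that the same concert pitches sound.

First find concert pitch: the Eb clarinet sounds a minor third above written, so G5 D5 B4 Bb4 G5 G#4 sounds Bb5 F5 D5 Db5 Bb5 B4.
Then write for French horn in F: it sounds a perfect fifth below written, so the part must be a perfect fifth above concert.
Bb5 → F6
F5 → C6
D5 → A5
Db5 → Ab5
Bb5 → F6
B4 → F#5

F6 C6 A5 Ab5 F6 F#5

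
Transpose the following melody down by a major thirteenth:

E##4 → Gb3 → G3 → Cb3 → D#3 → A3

G##2 Bbb1 Bb1 Ebb1 F#1 C2

E##4 to G##2
Gb3 to Bbb1
G3 to Bb1
Cb3 to Ebb1
D#3 to F#1
A3 to C2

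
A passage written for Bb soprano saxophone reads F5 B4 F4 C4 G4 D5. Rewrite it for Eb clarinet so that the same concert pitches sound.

C5 F#4 C4 G3 D4 A4

First find concert pitch: the Bb soprano saxophone sounds a major second below written, so F5 B4 F4 C4 G4 D5 sounds Eb5 A4 Eb4 Bb3 F4 C5.
Then write for Eb clarinet: it sounds a minor third above written, so the part must be a minor third below concert.
Eb5 → C5
A4 → F#4
Eb4 → C4
Bb3 → G3
F4 → D4
C5 → A4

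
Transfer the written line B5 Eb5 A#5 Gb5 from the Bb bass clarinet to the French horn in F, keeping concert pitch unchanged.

First find concert pitch: the Bb bass clarinet sounds a major ninth below written, so B5 Eb5 A#5 Gb5 sounds A4 Db4 G#4 Fb4.
Then write for French horn in F: it sounds a perfect fifth below written, so the part must be a perfect fifth above concert.
A4 → E5
Db4 → Ab4
G#4 → D#5
Fb4 → Cb5

E5 Ab4 D#5 Cb5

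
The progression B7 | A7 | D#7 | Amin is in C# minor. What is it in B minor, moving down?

A7 G7 C#7 Gmin

C# minor down to B minor is a major second; each chord root moves by that interval while the quality stays the same.
B7: root B down a major second → A, giving A7.
A7: root A down a major second → G, giving G7.
D#7: root D# down a major second → C#, giving C#7.
Amin: root A down a major second → G, giving Gmin.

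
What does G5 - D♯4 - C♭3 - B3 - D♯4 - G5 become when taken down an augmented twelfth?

Cb4 G2 Fbb1 Eb2 G2 Cb4

G5 → Cb4
D#4 → G2
Cb3 → Fbb1
B3 → Eb2
D#4 → G2
G5 → Cb4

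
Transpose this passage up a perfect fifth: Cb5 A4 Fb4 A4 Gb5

Gb5 E5 Cb5 E5 Db6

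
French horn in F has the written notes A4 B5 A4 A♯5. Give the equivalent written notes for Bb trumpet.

E4 F#5 E4 E#5

First find concert pitch: the French horn in F sounds a perfect fifth below written, so A4 B5 A4 A♯5 sounds D4 E5 D4 D#5.
Then write for Bb trumpet: it sounds a major second below written, so the part must be a major second above concert.
D4 → E4
E5 → F#5
D4 → E4
D#5 → E#5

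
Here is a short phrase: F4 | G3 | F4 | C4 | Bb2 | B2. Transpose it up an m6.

F4: a sixth up reaches D, and 8 semitones makes it Db5.
A minor sixth up from G3 gives Eb4.
F4: a sixth up reaches D, and 8 semitones makes it Db5.
A minor sixth up from C4 gives Ab4.
A minor sixth up from Bb2 gives Gb3.
B2: a sixth up reaches G, and 8 semitones makes it G3.

Db5 Eb4 Db5 Ab4 Gb3 G3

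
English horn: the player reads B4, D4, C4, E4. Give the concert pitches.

The English horn sounds a perfect fifth below written, so transpose each written note down a perfect fifth.
B4 gives E4
D4 gives G3
C4 gives F3
E4 gives A3

E4 G3 F3 A3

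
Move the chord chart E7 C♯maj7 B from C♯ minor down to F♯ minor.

C♯ minor down to F♯ minor is a perfect fifth; each chord root moves by that interval while the quality stays the same.
E7: root E down a perfect fifth → A, giving A7.
C♯maj7: root C♯ down a perfect fifth → F#, giving F#maj7.
B: root B down a perfect fifth → E, giving E.

A7 F#maj7 E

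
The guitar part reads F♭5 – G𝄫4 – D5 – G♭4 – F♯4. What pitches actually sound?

Fb4 Gbb3 D4 Gb3 F#3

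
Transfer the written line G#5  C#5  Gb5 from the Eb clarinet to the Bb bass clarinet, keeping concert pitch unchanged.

C#7 F#6 Cb7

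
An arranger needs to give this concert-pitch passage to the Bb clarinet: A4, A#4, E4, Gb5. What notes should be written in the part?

The Bb clarinet sounds a major second below written, so the written part must be a major second above concert — transpose each note up.
A4 -> B4
A#4 -> B#4
E4 -> F#4
Gb5 -> Ab5

B4 B#4 F#4 Ab5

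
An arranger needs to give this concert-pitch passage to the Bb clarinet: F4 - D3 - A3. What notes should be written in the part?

The Bb clarinet sounds a major second below written, so the written part must be a major second above concert — transpose each note up.
F4 → G4
D3 → E3
A3 → B3

G4 E3 B3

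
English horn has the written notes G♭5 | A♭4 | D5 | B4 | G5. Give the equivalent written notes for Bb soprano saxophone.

Db5 Eb4 A4 F#4 D5

First find concert pitch: the English horn sounds a perfect fifth below written, so G♭5 A♭4 D5 B4 G5 sounds Cb5 Db4 G4 E4 C5.
Then write for Bb soprano saxophone: it sounds a major second below written, so the part must be a major second above concert.
Cb5 → Db5
Db4 → Eb4
G4 → A4
E4 → F#4
C5 → D5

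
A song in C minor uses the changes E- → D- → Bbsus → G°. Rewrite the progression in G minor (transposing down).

C minor down to G minor is a perfect fourth; each chord root moves by that interval while the quality stays the same.
E-: root E down a perfect fourth → B, giving B-.
D-: root D down a perfect fourth → A, giving A-.
Bbsus: root Bb down a perfect fourth → F, giving Fsus.
G°: root G down a perfect fourth → D, giving D°.

B- A- Fsus D°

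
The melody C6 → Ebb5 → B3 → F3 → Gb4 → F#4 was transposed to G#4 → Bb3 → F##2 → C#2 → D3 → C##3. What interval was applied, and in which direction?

down a diminished eleventh

From C6 to G#4 is 11 letter names — an eleventh of some quality.
G#4 to C6 is 16 semitones, which makes it a diminished eleventh; the second version is lower, so the direction is down.
Checking another pair — F#4 → C##3 — gives the same interval.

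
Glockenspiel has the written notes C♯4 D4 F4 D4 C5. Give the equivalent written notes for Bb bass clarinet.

First find concert pitch: the glockenspiel sounds a perfect fifteenth above written, so C♯4 D4 F4 D4 C5 sounds C#6 D6 F6 D6 C7.
Then write for Bb bass clarinet: it sounds a major ninth below written, so the part must be a major ninth above concert.
C#6 → D#7
D6 → E7
F6 → G7
D6 → E7
C7 → D8

D#7 E7 G7 E7 D8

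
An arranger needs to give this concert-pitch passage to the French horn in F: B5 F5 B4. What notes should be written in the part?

F#6 C6 F#5

The French horn in F sounds a perfect fifth below written, so the written part must be a perfect fifth above concert — transpose each note up.
B5 gives F#6
F5 gives C6
B4 gives F#5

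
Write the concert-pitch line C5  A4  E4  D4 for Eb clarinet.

A4 F#4 C#4 B3

Written C4 sounds as Eb4 on the Eb clarinet, so concert pitches are written a minor third down.
C5 becomes A4
A4 becomes F#4
E4 becomes C#4
D4 becomes B3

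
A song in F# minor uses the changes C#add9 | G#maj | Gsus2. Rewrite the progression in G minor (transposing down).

Dadd9 Amaj Absus2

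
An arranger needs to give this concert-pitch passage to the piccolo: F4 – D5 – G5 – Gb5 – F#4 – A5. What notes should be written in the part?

F3 D4 G4 Gb4 F#3 A4

Written C4 sounds as C5 on the piccolo, so concert pitches are written a perfect octave down.
F4 → F3
D5 → D4
G5 → G4
Gb5 → Gb4
F#4 → F#3
A5 → A4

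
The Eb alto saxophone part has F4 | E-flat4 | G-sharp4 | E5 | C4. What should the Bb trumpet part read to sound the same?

First find concert pitch: the Eb alto saxophone sounds a major sixth below written, so F4 E-flat4 G-sharp4 E5 C4 sounds Ab3 Gb3 B3 G4 Eb3.
Then write for Bb trumpet: it sounds a major second below written, so the part must be a major second above concert.
Ab3 → Bb3
Gb3 → Ab3
B3 → C#4
G4 → A4
Eb3 → F3

Bb3 Ab3 C#4 A4 F3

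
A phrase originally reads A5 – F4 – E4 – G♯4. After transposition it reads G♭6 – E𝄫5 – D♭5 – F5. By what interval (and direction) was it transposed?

up a diminished seventh

From A5 to Gb6 is 7 letter names — a seventh of some quality.
A5 to Gb6 is 9 semitones, which makes it a diminished seventh; the second version is higher, so the direction is up.
Checking another pair — G#4 → F5 — gives the same interval.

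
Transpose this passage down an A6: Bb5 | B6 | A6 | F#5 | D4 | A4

Dbb5 Db6 Cb6 Ab4 Fb3 Cb4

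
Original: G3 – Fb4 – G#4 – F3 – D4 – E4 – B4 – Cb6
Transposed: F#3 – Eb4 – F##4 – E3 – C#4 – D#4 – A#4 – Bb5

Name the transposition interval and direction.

down a minor second

From G3 to F#3 is 2 letter names — a second of some quality.
F#3 to G3 is 1 semitone, which makes it a minor second; the second version is lower, so the direction is down.
Checking another pair — Cb6 → Bb5 — gives the same interval.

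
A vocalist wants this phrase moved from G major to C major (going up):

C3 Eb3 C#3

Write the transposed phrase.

From G up to C is a perfect fourth; apply that to each pitch.
C3 -> F3
Eb3 -> Ab3
C#3 -> F#3

F3 Ab3 F#3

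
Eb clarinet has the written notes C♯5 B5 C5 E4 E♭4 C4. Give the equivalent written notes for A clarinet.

G5 F6 Gb5 Bb4 Bbb4 Gb4

First find concert pitch: the Eb clarinet sounds a minor third above written, so C♯5 B5 C5 E4 E♭4 C4 sounds E5 D6 Eb5 G4 Gb4 Eb4.
Then write for A clarinet: it sounds a minor third below written, so the part must be a minor third above concert.
E5 → G5
D6 → F6
Eb5 → Gb5
G4 → Bb4
Gb4 → Bbb4
Eb4 → Gb4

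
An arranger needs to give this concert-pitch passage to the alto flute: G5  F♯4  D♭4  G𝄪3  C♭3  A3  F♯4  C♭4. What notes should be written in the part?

C6 B4 Gb4 C##4 Fb3 D4 B4 Fb4

The alto flute sounds a perfect fourth below written, so the written part must be a perfect fourth above concert — transpose each note up.
G5 -> C6
F#4 -> B4
Db4 -> Gb4
G##3 -> C##4
Cb3 -> Fb3
A3 -> D4
F#4 -> B4
Cb4 -> Fb4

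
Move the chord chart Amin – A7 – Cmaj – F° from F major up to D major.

F major up to D major is a major sixth; each chord root moves by that interval while the quality stays the same.
Amin: root A up a major sixth → F#, giving F#min.
A7: root A up a major sixth → F#, giving F#7.
Cmaj: root C up a major sixth → A, giving Amaj.
F°: root F up a major sixth → D, giving D°.

F#min F#7 Amaj D°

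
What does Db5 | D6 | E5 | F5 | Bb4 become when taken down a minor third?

Bb4 B5 C#5 D5 G4

Db5 down a minor third is Bb4.
D6: a third down reaches B, and 3 semitones makes it B5.
A minor third down from E5 gives C#5.
F5 down a minor third is D5.
A minor third down from Bb4 gives G4.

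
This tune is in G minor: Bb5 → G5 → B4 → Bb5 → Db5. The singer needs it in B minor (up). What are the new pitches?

From G up to B is a major third; apply that to each pitch.
Bb5 becomes D6
G5 becomes B5
B4 becomes D#5
Bb5 becomes D6
Db5 becomes F5

D6 B5 D#5 D6 F5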